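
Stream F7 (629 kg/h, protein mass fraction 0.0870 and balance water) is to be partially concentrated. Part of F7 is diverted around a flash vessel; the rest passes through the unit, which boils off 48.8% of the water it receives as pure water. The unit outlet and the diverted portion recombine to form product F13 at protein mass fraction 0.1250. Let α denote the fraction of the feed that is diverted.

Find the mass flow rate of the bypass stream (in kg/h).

199.8 kg/h

All 629×0.087 = 54.723 kg/h of protein reaches F13, so F13 = 54.723/0.125 = 437.78 kg/h and vapour = 191.22 kg/h.
The evaporator receives (1−α)·629 of feed at 0.913 water and removes 0.488 of that water:
0.488×0.913×(1−α)×629 = 191.22
(1−α) = 191.22/280.25 = 0.6823;  α = 0.3177.
Bypass flow = 0.3177×629 = 199.83 kg/h.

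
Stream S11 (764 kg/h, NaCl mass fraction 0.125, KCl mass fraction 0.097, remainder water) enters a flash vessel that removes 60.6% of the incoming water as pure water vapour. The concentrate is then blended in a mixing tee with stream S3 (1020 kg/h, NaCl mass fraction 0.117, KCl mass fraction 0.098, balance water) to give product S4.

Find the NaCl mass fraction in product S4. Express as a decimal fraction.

0.151

Vapour removed = 0.606×0.778×764 = 360.2 kg/h; concentrate = 403.8 kg/h.
NaCl reaching the mixer = 95.5 (from concentrate) + 1020×0.117 = 214.84 kg/h.
Product flow = 403.8 + 1020 = 1423.8 kg/h; NaCl fraction = 0.151.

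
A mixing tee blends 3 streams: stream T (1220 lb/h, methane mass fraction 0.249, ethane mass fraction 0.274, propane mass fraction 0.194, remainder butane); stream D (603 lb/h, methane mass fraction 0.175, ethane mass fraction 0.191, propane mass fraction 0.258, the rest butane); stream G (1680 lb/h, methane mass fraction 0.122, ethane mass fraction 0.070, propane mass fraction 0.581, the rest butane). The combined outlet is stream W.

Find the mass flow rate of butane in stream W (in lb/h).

953.3 lb/h

butane out = butane in = 1220×0.283 + 603×0.376 + 1680×0.227 = 953.35 lb/h.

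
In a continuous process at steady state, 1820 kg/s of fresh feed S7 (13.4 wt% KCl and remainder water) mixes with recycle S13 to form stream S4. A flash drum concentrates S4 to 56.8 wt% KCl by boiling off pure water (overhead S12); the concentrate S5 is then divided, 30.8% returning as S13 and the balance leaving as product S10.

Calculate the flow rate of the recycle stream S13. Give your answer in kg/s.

Overall KCl balance (none leaves overhead): KCl in fresh feed = KCl in product, i.e. 1820×0.134 = (1−0.308)·S5·0.568.
S5 = 243.88/(0.568×0.692) = 620.47 kg/s.
Recycle S13 = 0.308×620.47 = 191.11 kg/s.

191.1 kg/s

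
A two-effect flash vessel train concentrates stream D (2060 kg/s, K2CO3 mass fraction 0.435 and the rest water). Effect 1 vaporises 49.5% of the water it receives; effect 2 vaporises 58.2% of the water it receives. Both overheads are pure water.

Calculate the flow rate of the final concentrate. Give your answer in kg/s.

1142 kg/s

water in feed = 2060×0.565 = 1163.9 kg/s.
After stage 1: water left = (1−0.495)×1163.9 = 587.77; stream total = 1483.9 kg/s.
After stage 2: water left = (1−0.582)×587.77 = 245.69; final concentrate = 1141.8 kg/s.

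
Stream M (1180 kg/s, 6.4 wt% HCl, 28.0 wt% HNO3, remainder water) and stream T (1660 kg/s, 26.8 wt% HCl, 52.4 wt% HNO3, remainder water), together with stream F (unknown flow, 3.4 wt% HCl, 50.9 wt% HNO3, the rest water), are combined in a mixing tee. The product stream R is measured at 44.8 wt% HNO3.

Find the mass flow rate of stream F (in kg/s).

Let F be the unknown flow. Total out = 2840 + F.
HNO3 balance: 1200.2 + 0.509·F = 0.448·(2840 + F)
(0.509 − 0.448)·F = 0.448×2840 − 1200.2 = 72.08
F = 72.08 / 0.061 = 1181.6 kg/s

1182 kg/s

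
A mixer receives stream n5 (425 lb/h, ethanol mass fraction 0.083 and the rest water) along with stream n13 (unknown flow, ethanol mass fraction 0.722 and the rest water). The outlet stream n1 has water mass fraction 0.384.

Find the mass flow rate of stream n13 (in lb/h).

2137 lb/h

Let n13 be the unknown flow. Total out = 425 + n13.
water balance: 389.73 + 0.278·n13 = 0.384·(425 + n13)
(0.278 − 0.384)·n13 = 0.384×425 − 389.73 = -226.53
n13 = -226.53 / -0.106 = 2137 lb/h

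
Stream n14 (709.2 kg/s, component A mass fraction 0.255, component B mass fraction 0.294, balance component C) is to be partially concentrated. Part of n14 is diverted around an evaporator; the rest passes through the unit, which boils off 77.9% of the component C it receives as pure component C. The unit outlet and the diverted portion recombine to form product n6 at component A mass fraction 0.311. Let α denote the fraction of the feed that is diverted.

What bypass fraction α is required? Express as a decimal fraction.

0.487

All 709.2×0.255 = 180.85 kg/s of component A reaches n6, so n6 = 180.85/0.311 = 581.5 kg/s and vapour = 127.7 kg/s.
The evaporator receives (1−α)·709.2 of feed at 0.451 component C and removes 0.779 of that component C:
0.779×0.451×(1−α)×709.2 = 127.7
(1−α) = 127.7/249.16 = 0.5125;  α = 0.4875.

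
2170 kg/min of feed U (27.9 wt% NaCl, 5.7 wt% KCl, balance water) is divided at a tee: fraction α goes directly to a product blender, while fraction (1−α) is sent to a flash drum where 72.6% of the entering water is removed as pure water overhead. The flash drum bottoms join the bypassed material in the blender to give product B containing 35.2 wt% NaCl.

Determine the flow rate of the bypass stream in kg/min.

All 2170×0.279 = 605.43 kg/min of NaCl reaches B, so B = 605.43/0.352 = 1720 kg/min and vapour = 450.03 kg/min.
The evaporator receives (1−α)·2170 of feed at 0.664 water and removes 0.726 of that water:
0.726×0.664×(1−α)×2170 = 450.03
(1−α) = 450.03/1046.1 = 0.4302;  α = 0.5698.
Bypass flow = 0.5698×2170 = 1236.5 kg/min.

1236 kg/min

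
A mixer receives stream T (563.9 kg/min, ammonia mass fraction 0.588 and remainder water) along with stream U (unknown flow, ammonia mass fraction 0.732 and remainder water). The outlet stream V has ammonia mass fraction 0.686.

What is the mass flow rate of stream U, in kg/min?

Let U be the unknown flow. Total out = 563.9 + U.
ammonia balance: 331.57 + 0.732·U = 0.686·(563.9 + U)
(0.732 − 0.686)·U = 0.686×563.9 − 331.57 = 55.262
U = 55.262 / 0.046 = 1201.4 kg/min

1201 kg/min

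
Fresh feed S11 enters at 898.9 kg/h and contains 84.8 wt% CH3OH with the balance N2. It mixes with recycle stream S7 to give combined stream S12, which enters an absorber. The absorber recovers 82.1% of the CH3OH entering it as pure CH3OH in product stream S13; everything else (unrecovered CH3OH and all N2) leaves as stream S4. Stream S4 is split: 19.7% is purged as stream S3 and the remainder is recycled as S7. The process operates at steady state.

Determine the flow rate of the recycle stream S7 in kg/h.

684.9 kg/h

N2 enters only via S11 and leaves only via the purge: 898.9×0.152 = 0.197×(N2 in S4), and the absorber passes all N2, so N2 in S12 = N2 in S4 = 693.57 kg/h.
CH3OH in S12: m_A = 898.9×0.848 + (1−0.197)·(1−0.821)·m_A, so m_A = 762.27/0.8563 = 890.23 kg/h.
S4 = (1−0.821)×890.23 + 693.57 = 852.92 kg/h.
Recycle S7 = (1−0.197)×852.92 = 684.89 kg/h.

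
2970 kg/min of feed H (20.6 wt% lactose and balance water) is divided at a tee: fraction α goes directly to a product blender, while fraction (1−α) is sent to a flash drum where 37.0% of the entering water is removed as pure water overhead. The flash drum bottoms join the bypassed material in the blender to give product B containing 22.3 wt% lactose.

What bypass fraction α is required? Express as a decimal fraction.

0.741

All 2970×0.206 = 611.82 kg/min of lactose reaches B, so B = 611.82/0.223 = 2743.6 kg/min and vapour = 226.41 kg/min.
The evaporator receives (1−α)·2970 of feed at 0.794 water and removes 0.370 of that water:
0.370×0.794×(1−α)×2970 = 226.41
(1−α) = 226.41/872.53 = 0.2595;  α = 0.7405.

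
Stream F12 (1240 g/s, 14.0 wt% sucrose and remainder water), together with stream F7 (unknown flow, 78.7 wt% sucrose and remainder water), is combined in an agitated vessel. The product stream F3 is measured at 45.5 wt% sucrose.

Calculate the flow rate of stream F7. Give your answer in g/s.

Let F7 be the unknown flow. Total out = 1240 + F7.
sucrose balance: 173.6 + 0.787·F7 = 0.455·(1240 + F7)
(0.787 − 0.455)·F7 = 0.455×1240 − 173.6 = 390.6
F7 = 390.6 / 0.332 = 1176.5 g/s

1177 g/s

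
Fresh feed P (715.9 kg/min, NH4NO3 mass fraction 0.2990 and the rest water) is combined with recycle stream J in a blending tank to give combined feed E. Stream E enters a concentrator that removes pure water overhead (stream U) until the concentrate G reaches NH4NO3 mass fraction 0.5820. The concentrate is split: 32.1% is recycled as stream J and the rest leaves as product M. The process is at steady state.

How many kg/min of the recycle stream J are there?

173.9 kg/min

Overall NH4NO3 balance (none leaves overhead): NH4NO3 in fresh feed = NH4NO3 in product, i.e. 715.9×0.299 = (1−0.321)·G·0.582.
G = 214.05/(0.582×0.679) = 541.67 kg/min.
Recycle J = 0.321×541.67 = 173.87 kg/min.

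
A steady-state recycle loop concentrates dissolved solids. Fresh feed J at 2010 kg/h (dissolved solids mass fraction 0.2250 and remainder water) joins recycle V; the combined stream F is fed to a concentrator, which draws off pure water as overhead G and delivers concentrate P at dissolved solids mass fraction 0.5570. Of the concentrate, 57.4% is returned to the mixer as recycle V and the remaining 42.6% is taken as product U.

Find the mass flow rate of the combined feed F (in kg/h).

Overall dissolved solids balance (none leaves overhead): dissolved solids in fresh feed = dissolved solids in product, i.e. 2010×0.225 = (1−0.574)·P·0.557.
P = 452.25/(0.557×0.426) = 1906 kg/h.
Recycle V = 0.574×1906 = 1094 kg/h.
Combined feed F = 2010 + 1094 = 3104 kg/h.

3104 kg/h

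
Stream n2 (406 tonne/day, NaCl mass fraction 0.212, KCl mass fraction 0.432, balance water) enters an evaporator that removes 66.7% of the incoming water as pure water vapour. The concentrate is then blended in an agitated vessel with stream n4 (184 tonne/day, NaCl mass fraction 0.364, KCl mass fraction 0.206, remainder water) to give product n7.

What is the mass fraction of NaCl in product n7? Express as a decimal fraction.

0.310

Vapour removed = 0.667×0.356×406 = 96.406 tonne/day; concentrate = 309.59 tonne/day.
NaCl reaching the mixer = 86.072 (from concentrate) + 184×0.364 = 153.05 tonne/day.
Product flow = 309.59 + 184 = 493.59 tonne/day; NaCl fraction = 0.310.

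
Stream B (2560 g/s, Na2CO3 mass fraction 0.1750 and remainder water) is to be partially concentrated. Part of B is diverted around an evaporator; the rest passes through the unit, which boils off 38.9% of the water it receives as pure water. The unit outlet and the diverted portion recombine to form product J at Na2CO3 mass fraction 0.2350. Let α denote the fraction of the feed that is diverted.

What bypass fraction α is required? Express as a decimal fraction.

All 2560×0.175 = 448 g/s of Na2CO3 reaches J, so J = 448/0.235 = 1906.4 g/s and vapour = 653.62 g/s.
The evaporator receives (1−α)·2560 of feed at 0.825 water and removes 0.389 of that water:
0.389×0.825×(1−α)×2560 = 653.62
(1−α) = 653.62/821.57 = 0.7956;  α = 0.2044.

0.204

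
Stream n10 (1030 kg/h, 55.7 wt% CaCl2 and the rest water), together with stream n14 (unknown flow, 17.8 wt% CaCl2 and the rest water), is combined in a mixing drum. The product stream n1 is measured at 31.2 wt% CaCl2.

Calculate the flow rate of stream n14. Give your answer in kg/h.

1883 kg/h

Let n14 be the unknown flow. Total out = 1030 + n14.
CaCl2 balance: 573.71 + 0.178·n14 = 0.312·(1030 + n14)
(0.178 − 0.312)·n14 = 0.312×1030 − 573.71 = -252.35
n14 = -252.35 / -0.134 = 1883.2 kg/h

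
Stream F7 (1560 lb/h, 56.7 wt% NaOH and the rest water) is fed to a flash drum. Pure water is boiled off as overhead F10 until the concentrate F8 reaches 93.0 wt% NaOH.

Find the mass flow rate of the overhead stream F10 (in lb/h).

NaOH is conserved: 1560×0.567 = 884.52 lb/h all reports to the concentrate.
Concentrate = 884.52/(target fraction) = 951.1 lb/h.
Overhead = 1560 − 951.1 = 608.9 lb/h.

608.9 lb/h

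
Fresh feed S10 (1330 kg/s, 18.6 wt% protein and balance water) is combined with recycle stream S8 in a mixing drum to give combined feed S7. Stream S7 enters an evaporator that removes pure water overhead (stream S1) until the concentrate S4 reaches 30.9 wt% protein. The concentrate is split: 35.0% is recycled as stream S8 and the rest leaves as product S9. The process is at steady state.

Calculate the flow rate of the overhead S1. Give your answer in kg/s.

529.4 kg/s

Overall protein balance (none leaves overhead): protein in fresh feed = protein in product, i.e. 1330×0.186 = (1−0.350)·S4·0.309.
S4 = 247.38/(0.309×0.650) = 1231.7 kg/s.
Recycle S8 = 0.350×1231.7 = 431.08 kg/s.
Combined feed S7 = 1330 + 431.08 = 1761.1 kg/s.
Overhead S1 = S7 − S4 = 1761.1 − 1231.7 = 529.42 kg/s.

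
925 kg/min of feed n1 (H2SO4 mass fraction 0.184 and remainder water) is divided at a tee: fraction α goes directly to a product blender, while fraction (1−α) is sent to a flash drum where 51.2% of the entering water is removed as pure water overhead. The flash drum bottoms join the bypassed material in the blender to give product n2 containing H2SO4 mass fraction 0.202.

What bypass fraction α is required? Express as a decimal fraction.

0.787

All 925×0.184 = 170.2 kg/min of H2SO4 reaches n2, so n2 = 170.2/0.202 = 842.57 kg/min and vapour = 82.426 kg/min.
The evaporator receives (1−α)·925 of feed at 0.816 water and removes 0.512 of that water:
0.512×0.816×(1−α)×925 = 82.426
(1−α) = 82.426/386.46 = 0.2133;  α = 0.7867.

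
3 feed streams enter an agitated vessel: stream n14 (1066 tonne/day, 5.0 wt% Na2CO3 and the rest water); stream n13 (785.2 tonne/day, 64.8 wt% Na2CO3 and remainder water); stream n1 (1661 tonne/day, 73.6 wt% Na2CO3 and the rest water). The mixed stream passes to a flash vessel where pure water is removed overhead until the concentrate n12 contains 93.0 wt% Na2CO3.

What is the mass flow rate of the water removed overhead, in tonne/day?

Na2CO3 entering = 1066×0.050 + 785.2×0.648 + 1661×0.736 = 1784.6 tonne/day.
All Na2CO3 reports to n12, so n12 = 1784.6/0.930 = 1918.9 tonne/day.
Total feed = 3512.2 tonne/day; overhead = 3512.2 − 1918.9 = 1593.3 tonne/day.

1593 tonne/day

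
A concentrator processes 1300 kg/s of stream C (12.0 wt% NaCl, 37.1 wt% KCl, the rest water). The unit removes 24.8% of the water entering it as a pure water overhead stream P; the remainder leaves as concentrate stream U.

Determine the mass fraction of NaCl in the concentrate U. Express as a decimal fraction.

NaCl is not removed: 1300×0.120 = 156 kg/s of NaCl enters U.
water entering = 1300×0.509 = 661.7 kg/s; overhead removed = 0.248×661.7 = 164.1 kg/s.
Concentrate = 1300 − 164.1 = 1135.9 kg/s.
Mass fraction = 156/1135.9 = 0.137.

0.137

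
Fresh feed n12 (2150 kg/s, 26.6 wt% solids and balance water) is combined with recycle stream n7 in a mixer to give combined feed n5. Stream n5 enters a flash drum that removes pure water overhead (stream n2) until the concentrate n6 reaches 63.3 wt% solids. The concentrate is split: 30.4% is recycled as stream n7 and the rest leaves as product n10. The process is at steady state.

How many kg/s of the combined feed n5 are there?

2545 kg/s

Overall solids balance (none leaves overhead): solids in fresh feed = solids in product, i.e. 2150×0.266 = (1−0.304)·n6·0.633.
n6 = 571.9/(0.633×0.696) = 1298.1 kg/s.
Recycle n7 = 0.304×1298.1 = 394.62 kg/s.
Combined feed n5 = 2150 + 394.62 = 2544.6 kg/s.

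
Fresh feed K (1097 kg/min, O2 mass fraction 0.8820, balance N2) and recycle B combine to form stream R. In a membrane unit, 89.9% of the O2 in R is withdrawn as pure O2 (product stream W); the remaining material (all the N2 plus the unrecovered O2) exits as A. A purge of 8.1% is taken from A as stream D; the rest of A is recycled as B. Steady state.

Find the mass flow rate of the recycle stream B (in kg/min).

N2 enters only via K and leaves only via the purge: 1097×0.118 = 0.081×(N2 in A), and the membrane unit passes all N2, so N2 in R = N2 in A = 1598.1 kg/min.
O2 in R: m_A = 1097×0.882 + (1−0.081)·(1−0.899)·m_A, so m_A = 967.55/0.9072 = 1066.6 kg/min.
A = (1−0.899)×1066.6 + 1598.1 = 1705.8 kg/min.
Recycle B = (1−0.081)×1705.8 = 1567.6 kg/min.

1568 kg/min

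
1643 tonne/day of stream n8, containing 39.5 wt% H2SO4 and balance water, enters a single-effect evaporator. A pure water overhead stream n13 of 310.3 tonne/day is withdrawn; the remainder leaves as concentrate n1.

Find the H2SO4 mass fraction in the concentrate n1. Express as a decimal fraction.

H2SO4 is not removed: 1643×0.395 = 648.99 tonne/day of H2SO4 enters n1.
Concentrate = 1643 − 310.3 = 1332.7 tonne/day.
Mass fraction = 648.99/1332.7 = 0.487.

0.487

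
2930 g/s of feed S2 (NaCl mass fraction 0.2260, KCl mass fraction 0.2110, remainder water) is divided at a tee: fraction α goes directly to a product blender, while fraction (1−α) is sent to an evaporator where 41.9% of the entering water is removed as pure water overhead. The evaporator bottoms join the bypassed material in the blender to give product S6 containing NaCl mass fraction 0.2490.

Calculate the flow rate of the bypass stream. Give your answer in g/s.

All 2930×0.226 = 662.18 g/s of NaCl reaches S6, so S6 = 662.18/0.249 = 2659.4 g/s and vapour = 270.64 g/s.
The evaporator receives (1−α)·2930 of feed at 0.563 water and removes 0.419 of that water:
0.419×0.563×(1−α)×2930 = 270.64
(1−α) = 270.64/691.18 = 0.3916;  α = 0.6084.
Bypass flow = 0.6084×2930 = 1782.7 g/s.

1783 g/s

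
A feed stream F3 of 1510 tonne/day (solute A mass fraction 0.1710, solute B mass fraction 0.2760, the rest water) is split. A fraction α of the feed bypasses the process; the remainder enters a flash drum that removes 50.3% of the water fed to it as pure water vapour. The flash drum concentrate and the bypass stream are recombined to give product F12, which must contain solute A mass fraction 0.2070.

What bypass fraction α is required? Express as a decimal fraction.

All 1510×0.171 = 258.21 tonne/day of solute A reaches F12, so F12 = 258.21/0.207 = 1247.4 tonne/day and vapour = 262.61 tonne/day.
The evaporator receives (1−α)·1510 of feed at 0.553 water and removes 0.503 of that water:
0.503×0.553×(1−α)×1510 = 262.61
(1−α) = 262.61/420.02 = 0.6252;  α = 0.3748.

0.375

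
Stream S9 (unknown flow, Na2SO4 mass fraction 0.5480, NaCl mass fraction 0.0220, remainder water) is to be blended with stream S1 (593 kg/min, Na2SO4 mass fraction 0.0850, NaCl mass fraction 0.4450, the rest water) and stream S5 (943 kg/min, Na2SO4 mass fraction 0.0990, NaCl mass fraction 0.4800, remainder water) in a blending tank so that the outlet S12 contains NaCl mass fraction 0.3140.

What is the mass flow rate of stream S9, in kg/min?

Let S9 be the unknown flow. Total out = 1536 + S9.
NaCl balance: 716.52 + 0.022·S9 = 0.314·(1536 + S9)
(0.022 − 0.314)·S9 = 0.314×1536 − 716.52 = -234.22
S9 = -234.22 / -0.292 = 802.13 kg/min

802.1 kg/min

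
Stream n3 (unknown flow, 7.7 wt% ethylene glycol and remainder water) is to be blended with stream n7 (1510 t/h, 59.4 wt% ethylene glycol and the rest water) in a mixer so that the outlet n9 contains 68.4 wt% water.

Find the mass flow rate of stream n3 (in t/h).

Let n3 be the unknown flow. Total out = 1510 + n3.
water balance: 613.06 + 0.923·n3 = 0.684·(1510 + n3)
(0.923 − 0.684)·n3 = 0.684×1510 − 613.06 = 419.78
n3 = 419.78 / 0.239 = 1756.4 t/h

1756 t/h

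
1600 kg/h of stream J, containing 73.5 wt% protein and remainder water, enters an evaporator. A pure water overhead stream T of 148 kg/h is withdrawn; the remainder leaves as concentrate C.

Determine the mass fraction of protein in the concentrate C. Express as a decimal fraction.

protein is not removed: 1600×0.735 = 1176 kg/h of protein enters C.
Concentrate = 1600 − 148 = 1452 kg/h.
Mass fraction = 1176/1452 = 0.810.

0.810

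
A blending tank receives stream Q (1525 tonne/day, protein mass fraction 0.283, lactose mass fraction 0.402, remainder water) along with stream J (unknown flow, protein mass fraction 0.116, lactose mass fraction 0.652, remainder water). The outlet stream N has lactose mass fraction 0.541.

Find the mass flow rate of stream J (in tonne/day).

1910 tonne/day

Let J be the unknown flow. Total out = 1525 + J.
lactose balance: 613.05 + 0.652·J = 0.541·(1525 + J)
(0.652 − 0.541)·J = 0.541×1525 − 613.05 = 211.98
J = 211.98 / 0.111 = 1909.7 tonne/day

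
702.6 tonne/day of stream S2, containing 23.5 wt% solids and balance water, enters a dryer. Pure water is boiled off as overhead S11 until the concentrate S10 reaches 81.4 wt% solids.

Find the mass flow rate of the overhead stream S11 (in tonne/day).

499.8 tonne/day

solids is conserved: 702.6×0.235 = 165.11 tonne/day all reports to the concentrate.
Concentrate = 165.11/(target fraction) = 202.84 tonne/day.
Overhead = 702.6 − 202.84 = 499.76 tonne/day.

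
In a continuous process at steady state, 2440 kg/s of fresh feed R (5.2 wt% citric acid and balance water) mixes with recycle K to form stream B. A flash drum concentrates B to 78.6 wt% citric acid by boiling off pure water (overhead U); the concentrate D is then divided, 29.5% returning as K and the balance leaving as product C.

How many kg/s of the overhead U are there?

2279 kg/s

Overall citric acid balance (none leaves overhead): citric acid in fresh feed = citric acid in product, i.e. 2440×0.052 = (1−0.295)·D·0.786.
D = 126.88/(0.786×0.705) = 228.97 kg/s.
Recycle K = 0.295×228.97 = 67.547 kg/s.
Combined feed B = 2440 + 67.547 = 2507.5 kg/s.
Overhead U = B − D = 2507.5 − 228.97 = 2278.6 kg/s.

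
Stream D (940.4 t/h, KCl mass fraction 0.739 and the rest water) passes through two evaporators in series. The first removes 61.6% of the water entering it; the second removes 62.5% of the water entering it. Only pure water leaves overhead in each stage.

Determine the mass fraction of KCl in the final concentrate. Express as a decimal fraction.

water in feed = 940.4×0.261 = 245.44 t/h.
After stage 1: water left = (1−0.616)×245.44 = 94.251; stream total = 789.21 t/h.
After stage 2: water left = (1−0.625)×94.251 = 35.344; final concentrate = 730.3 t/h.
KCl fraction = 694.96/730.3 = 0.952.

0.952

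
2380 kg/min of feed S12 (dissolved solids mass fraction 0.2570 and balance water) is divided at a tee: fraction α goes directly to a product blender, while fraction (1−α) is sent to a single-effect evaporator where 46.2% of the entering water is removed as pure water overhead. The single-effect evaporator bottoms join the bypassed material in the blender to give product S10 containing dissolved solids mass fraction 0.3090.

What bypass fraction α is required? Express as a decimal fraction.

All 2380×0.257 = 611.66 kg/min of dissolved solids reaches S10, so S10 = 611.66/0.309 = 1979.5 kg/min and vapour = 400.52 kg/min.
The evaporator receives (1−α)·2380 of feed at 0.743 water and removes 0.462 of that water:
0.462×0.743×(1−α)×2380 = 400.52
(1−α) = 400.52/816.97 = 0.4902;  α = 0.5098.

0.510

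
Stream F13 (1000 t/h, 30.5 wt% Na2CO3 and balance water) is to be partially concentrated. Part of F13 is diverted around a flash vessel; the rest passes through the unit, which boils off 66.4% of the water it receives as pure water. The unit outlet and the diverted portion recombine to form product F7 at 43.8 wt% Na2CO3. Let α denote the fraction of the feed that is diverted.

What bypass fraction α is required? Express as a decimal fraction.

0.342

All 1000×0.305 = 305 t/h of Na2CO3 reaches F7, so F7 = 305/0.438 = 696.35 t/h and vapour = 303.65 t/h.
The evaporator receives (1−α)·1000 of feed at 0.695 water and removes 0.664 of that water:
0.664×0.695×(1−α)×1000 = 303.65
(1−α) = 303.65/461.48 = 0.6580;  α = 0.3420.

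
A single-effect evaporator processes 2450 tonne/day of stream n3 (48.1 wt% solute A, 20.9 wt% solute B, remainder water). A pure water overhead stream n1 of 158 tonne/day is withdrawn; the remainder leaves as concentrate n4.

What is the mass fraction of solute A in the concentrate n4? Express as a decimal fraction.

solute A is not removed: 2450×0.481 = 1178.5 tonne/day of solute A enters n4.
Concentrate = 2450 − 158 = 2292 tonne/day.
Mass fraction = 1178.5/2292 = 0.514.

0.514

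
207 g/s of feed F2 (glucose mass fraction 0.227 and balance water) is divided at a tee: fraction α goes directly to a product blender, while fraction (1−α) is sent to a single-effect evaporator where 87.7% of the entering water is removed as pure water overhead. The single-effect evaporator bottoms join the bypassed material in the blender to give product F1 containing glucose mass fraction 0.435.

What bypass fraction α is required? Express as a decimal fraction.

0.295

All 207×0.227 = 46.989 g/s of glucose reaches F1, so F1 = 46.989/0.435 = 108.02 g/s and vapour = 98.979 g/s.
The evaporator receives (1−α)·207 of feed at 0.773 water and removes 0.877 of that water:
0.877×0.773×(1−α)×207 = 98.979
(1−α) = 98.979/140.33 = 0.7053;  α = 0.2947.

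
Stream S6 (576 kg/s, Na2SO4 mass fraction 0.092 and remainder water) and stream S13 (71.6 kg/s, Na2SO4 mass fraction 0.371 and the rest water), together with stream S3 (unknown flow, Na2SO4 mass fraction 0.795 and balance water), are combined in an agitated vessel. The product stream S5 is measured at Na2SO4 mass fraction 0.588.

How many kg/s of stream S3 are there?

1455 kg/s

Let S3 be the unknown flow. Total out = 647.6 + S3.
Na2SO4 balance: 79.556 + 0.795·S3 = 0.588·(647.6 + S3)
(0.795 − 0.588)·S3 = 0.588×647.6 − 79.556 = 301.23
S3 = 301.23 / 0.207 = 1455.2 kg/s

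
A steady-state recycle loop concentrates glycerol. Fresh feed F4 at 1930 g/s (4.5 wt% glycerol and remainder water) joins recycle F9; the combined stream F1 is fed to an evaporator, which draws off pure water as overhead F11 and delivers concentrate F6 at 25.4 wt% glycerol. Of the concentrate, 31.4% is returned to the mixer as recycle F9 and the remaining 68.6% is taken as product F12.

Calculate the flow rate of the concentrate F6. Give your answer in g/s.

Overall glycerol balance (none leaves overhead): glycerol in fresh feed = glycerol in product, i.e. 1930×0.045 = (1−0.314)·F6·0.254.
F6 = 86.85/(0.254×0.686) = 498.44 g/s.

498.4 g/s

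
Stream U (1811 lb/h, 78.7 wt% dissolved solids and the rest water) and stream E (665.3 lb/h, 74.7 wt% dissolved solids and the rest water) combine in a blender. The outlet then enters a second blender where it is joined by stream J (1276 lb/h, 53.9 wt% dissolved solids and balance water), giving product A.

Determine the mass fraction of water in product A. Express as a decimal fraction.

0.3044

Overall, product flow = 3752.3 lb/h.
water in = 1811×0.213 + 665.3×0.253 + 1276×0.461 = 1142.3 lb/h.
water fraction in A = 0.3044.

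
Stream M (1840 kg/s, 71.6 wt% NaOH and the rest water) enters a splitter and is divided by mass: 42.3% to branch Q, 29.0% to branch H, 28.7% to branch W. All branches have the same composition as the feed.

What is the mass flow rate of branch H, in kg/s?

Branch H flow = 0.290×1840 = 533.6 kg/s.

533.6 kg/s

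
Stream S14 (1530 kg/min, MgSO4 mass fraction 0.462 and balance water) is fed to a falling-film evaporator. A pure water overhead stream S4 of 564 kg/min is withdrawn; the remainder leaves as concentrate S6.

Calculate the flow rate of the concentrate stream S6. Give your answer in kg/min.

Concentrate = 1530 − 564 = 966 kg/min.

966 kg/min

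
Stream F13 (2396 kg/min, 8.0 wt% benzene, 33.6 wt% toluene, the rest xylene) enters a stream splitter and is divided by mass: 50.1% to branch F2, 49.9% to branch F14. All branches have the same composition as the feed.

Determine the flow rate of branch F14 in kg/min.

Branch F14 flow = 0.499×2396 = 1195.6 kg/min.

1196 kg/min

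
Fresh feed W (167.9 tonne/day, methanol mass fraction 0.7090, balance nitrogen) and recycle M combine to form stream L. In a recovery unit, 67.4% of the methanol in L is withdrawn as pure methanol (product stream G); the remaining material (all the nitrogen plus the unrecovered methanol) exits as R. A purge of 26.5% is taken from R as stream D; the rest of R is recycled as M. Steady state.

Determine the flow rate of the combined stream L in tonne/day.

340.9 tonne/day

nitrogen enters only via W and leaves only via the purge: 167.9×0.291 = 0.265×(nitrogen in R), and the recovery unit passes all nitrogen, so nitrogen in L = nitrogen in R = 184.37 tonne/day.
methanol in L: m_A = 167.9×0.709 + (1−0.265)·(1−0.674)·m_A, so m_A = 119.04/0.7604 = 156.55 tonne/day.
L = 156.55 + 184.37 = 340.93 tonne/day.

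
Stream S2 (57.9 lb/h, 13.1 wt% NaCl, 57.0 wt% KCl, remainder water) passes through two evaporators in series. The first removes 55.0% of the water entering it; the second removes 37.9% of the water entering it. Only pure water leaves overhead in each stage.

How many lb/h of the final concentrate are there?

45.43 lb/h

water in feed = 57.9×0.299 = 17.312 lb/h.
After stage 1: water left = (1−0.550)×17.312 = 7.7904; stream total = 48.378 lb/h.
After stage 2: water left = (1−0.379)×7.7904 = 4.8379; final concentrate = 45.426 lb/h.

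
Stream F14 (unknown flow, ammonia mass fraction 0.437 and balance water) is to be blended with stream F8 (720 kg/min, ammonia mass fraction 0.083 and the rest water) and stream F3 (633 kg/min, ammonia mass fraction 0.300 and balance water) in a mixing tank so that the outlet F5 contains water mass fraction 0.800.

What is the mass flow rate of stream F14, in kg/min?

88.35 kg/min

Let F14 be the unknown flow. Total out = 1353 + F14.
water balance: 1103.3 + 0.563·F14 = 0.800·(1353 + F14)
(0.563 − 0.800)·F14 = 0.800×1353 − 1103.3 = -20.94
F14 = -20.94 / -0.237 = 88.354 kg/min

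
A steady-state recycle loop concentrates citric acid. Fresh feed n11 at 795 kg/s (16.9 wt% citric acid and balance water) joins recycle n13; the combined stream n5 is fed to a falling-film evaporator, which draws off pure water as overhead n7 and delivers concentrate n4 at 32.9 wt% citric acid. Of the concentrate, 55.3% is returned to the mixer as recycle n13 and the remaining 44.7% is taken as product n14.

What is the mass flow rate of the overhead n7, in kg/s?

386.6 kg/s

Overall citric acid balance (none leaves overhead): citric acid in fresh feed = citric acid in product, i.e. 795×0.169 = (1−0.553)·n4·0.329.
n4 = 134.36/(0.329×0.447) = 913.59 kg/s.
Recycle n13 = 0.553×913.59 = 505.21 kg/s.
Combined feed n5 = 795 + 505.21 = 1300.2 kg/s.
Overhead n7 = n5 − n4 = 1300.2 − 913.59 = 386.63 kg/s.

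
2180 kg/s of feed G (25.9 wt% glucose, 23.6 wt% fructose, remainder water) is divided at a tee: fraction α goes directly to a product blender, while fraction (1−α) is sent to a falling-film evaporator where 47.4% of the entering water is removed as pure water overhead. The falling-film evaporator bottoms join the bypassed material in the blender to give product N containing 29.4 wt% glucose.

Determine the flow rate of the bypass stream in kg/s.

All 2180×0.259 = 564.62 kg/s of glucose reaches N, so N = 564.62/0.294 = 1920.5 kg/s and vapour = 259.52 kg/s.
The evaporator receives (1−α)·2180 of feed at 0.505 water and removes 0.474 of that water:
0.474×0.505×(1−α)×2180 = 259.52
(1−α) = 259.52/521.83 = 0.4973;  α = 0.5027.
Bypass flow = 0.5027×2180 = 1095.8 kg/s.

1096 kg/s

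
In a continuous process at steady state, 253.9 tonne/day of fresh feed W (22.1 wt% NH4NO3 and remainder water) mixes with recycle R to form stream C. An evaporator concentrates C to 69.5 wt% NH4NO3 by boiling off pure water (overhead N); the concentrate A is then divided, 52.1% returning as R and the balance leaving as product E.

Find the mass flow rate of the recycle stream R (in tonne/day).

Overall NH4NO3 balance (none leaves overhead): NH4NO3 in fresh feed = NH4NO3 in product, i.e. 253.9×0.221 = (1−0.521)·A·0.695.
A = 56.112/(0.695×0.479) = 168.55 tonne/day.
Recycle R = 0.521×168.55 = 87.816 tonne/day.

87.82 tonne/day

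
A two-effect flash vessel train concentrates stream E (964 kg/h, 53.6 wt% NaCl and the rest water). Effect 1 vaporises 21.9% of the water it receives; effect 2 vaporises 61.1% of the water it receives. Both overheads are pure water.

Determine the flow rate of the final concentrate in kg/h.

water in feed = 964×0.464 = 447.3 kg/h.
After stage 1: water left = (1−0.219)×447.3 = 349.34; stream total = 866.04 kg/h.
After stage 2: water left = (1−0.611)×349.34 = 135.89; final concentrate = 652.6 kg/h.

652.6 kg/h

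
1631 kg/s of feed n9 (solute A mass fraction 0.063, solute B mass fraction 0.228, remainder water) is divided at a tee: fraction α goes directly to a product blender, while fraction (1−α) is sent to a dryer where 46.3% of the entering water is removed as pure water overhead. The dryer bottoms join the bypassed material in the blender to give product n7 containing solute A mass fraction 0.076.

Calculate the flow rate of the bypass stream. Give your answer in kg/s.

All 1631×0.063 = 102.75 kg/s of solute A reaches n7, so n7 = 102.75/0.076 = 1352 kg/s and vapour = 278.99 kg/s.
The evaporator receives (1−α)·1631 of feed at 0.709 water and removes 0.463 of that water:
0.463×0.709×(1−α)×1631 = 278.99
(1−α) = 278.99/535.4 = 0.5211;  α = 0.4789.
Bypass flow = 0.4789×1631 = 781.12 kg/s.

781.1 kg/s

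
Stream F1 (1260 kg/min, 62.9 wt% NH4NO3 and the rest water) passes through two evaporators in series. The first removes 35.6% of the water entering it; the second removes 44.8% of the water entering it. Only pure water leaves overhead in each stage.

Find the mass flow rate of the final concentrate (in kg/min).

water in feed = 1260×0.371 = 467.46 kg/min.
After stage 1: water left = (1−0.356)×467.46 = 301.04; stream total = 1093.6 kg/min.
After stage 2: water left = (1−0.448)×301.04 = 166.18; final concentrate = 958.72 kg/min.

958.7 kg/min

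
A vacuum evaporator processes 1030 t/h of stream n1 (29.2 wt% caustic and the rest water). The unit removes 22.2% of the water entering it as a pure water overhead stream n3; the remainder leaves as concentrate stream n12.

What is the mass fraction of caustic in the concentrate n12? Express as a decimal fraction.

caustic is not removed: 1030×0.292 = 300.76 t/h of caustic enters n12.
water entering = 1030×0.708 = 729.24 t/h; overhead removed = 0.222×729.24 = 161.89 t/h.
Concentrate = 1030 − 161.89 = 868.11 t/h.
Mass fraction = 300.76/868.11 = 0.346.

0.346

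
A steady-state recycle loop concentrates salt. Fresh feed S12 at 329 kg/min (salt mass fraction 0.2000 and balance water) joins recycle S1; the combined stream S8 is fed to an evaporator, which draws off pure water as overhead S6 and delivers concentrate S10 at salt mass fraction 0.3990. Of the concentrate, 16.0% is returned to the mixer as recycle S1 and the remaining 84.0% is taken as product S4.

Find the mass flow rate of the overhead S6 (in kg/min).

164.1 kg/min

Overall salt balance (none leaves overhead): salt in fresh feed = salt in product, i.e. 329×0.200 = (1−0.160)·S10·0.399.
S10 = 65.8/(0.399×0.840) = 196.32 kg/min.
Recycle S1 = 0.160×196.32 = 31.412 kg/min.
Combined feed S8 = 329 + 31.412 = 360.41 kg/min.
Overhead S6 = S8 − S10 = 360.41 − 196.32 = 164.09 kg/min.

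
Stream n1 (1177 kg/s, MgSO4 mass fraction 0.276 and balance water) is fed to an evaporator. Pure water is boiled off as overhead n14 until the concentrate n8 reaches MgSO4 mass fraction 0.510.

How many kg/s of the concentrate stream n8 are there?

637 kg/s

MgSO4 is conserved: 1177×0.276 = 324.85 kg/s all reports to the concentrate.
Concentrate = 324.85/(target fraction) = 636.96 kg/s.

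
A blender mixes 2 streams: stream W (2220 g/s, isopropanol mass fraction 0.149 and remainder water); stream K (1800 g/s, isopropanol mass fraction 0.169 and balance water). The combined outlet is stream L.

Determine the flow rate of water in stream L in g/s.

3385 g/s

water out = water in = 2220×0.851 + 1800×0.831 = 3385 g/s.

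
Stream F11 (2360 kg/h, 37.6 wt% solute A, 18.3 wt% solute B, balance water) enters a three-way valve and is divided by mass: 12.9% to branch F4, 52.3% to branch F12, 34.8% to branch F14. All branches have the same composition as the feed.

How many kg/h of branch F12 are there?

1234 kg/h

Branch F12 flow = 0.523×2360 = 1234.3 kg/h.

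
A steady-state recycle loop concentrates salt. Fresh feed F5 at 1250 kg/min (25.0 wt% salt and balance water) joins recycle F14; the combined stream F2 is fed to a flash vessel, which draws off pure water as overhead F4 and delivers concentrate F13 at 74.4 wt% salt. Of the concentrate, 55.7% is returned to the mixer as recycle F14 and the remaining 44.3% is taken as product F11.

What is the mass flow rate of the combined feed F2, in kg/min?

Overall salt balance (none leaves overhead): salt in fresh feed = salt in product, i.e. 1250×0.250 = (1−0.557)·F13·0.744.
F13 = 312.5/(0.744×0.443) = 948.14 kg/min.
Recycle F14 = 0.557×948.14 = 528.12 kg/min.
Combined feed F2 = 1250 + 528.12 = 1778.1 kg/min.

1778 kg/min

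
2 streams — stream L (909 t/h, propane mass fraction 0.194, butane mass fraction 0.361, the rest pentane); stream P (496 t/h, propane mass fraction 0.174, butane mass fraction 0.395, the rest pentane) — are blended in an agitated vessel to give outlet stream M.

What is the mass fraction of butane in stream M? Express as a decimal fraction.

Total flow out = 909 + 496 = 1405 t/h.
butane in = 909×0.361 + 496×0.395 = 524.07 t/h.
butane mass fraction in M = 524.07/1405 = 0.373.

0.373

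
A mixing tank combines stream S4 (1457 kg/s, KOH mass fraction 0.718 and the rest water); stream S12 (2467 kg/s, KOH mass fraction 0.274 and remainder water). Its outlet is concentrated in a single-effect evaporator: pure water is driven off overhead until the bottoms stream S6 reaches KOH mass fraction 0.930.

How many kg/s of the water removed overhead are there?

2072 kg/s

KOH entering = 1457×0.718 + 2467×0.274 = 1722.1 kg/s.
All KOH reports to S6, so S6 = 1722.1/0.930 = 1851.7 kg/s.
Total feed = 3924 kg/s; overhead = 3924 − 1851.7 = 2072.3 kg/s.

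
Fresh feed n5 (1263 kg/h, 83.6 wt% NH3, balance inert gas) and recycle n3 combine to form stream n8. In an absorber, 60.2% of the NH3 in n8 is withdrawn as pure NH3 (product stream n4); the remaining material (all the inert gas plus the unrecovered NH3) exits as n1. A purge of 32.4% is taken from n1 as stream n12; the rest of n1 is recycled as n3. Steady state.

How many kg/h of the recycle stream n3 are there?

820.8 kg/h

inert gas enters only via n5 and leaves only via the purge: 1263×0.164 = 0.324×(inert gas in n1), and the absorber passes all inert gas, so inert gas in n8 = inert gas in n1 = 639.3 kg/h.
NH3 in n8: m_A = 1263×0.836 + (1−0.324)·(1−0.602)·m_A, so m_A = 1055.9/0.7310 = 1444.5 kg/h.
n1 = (1−0.602)×1444.5 + 639.3 = 1214.2 kg/h.
Recycle n3 = (1−0.324)×1214.2 = 820.81 kg/h.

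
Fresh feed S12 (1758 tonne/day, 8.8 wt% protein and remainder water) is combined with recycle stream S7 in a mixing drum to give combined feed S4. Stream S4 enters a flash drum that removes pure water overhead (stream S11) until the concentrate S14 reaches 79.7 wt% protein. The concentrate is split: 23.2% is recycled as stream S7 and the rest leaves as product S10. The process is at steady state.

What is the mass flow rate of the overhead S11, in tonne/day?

1564 tonne/day

Overall protein balance (none leaves overhead): protein in fresh feed = protein in product, i.e. 1758×0.088 = (1−0.232)·S14·0.797.
S14 = 154.7/(0.797×0.768) = 252.74 tonne/day.
Recycle S7 = 0.232×252.74 = 58.637 tonne/day.
Combined feed S4 = 1758 + 58.637 = 1816.6 tonne/day.
Overhead S11 = S4 − S14 = 1816.6 − 252.74 = 1563.9 tonne/day.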